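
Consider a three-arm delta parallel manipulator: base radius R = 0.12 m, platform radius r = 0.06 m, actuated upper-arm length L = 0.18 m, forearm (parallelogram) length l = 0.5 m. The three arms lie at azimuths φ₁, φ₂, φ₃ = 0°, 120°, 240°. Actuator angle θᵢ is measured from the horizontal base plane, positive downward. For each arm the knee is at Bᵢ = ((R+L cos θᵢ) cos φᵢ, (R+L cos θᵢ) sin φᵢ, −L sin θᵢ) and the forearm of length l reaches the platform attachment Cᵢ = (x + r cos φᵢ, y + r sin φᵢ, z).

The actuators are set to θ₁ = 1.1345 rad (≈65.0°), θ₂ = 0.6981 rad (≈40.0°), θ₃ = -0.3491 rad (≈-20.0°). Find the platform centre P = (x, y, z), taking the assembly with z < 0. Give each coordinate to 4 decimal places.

(-0.2443, -0.1967, -0.4213)

S1 = (0.1361·cos0.0°, 0.1361·sin0.0°, -0.1631) = (0.1361, 0.0000, -0.1631)
S2 = (0.1979·cos120.0°, 0.1979·sin120.0°, -0.1157) = (-0.0989, 0.1714, -0.1157)
S3 = (0.2291·cos240.0°, 0.2291·sin240.0°, 0.0616) = (-0.1146, -0.1984, 0.0616)
eliminate P² terms by subtracting sphere 1 from 2 and 3
[-0.4700 0.3428 0.0949]·P = 0.0074;  [-0.5013 -0.3969 0.4494]·P = 0.0112
det = 0.3584;  x = -0.0189+0.5349z,  y = -0.0043+0.4567z
into |P−S₁|² = l²: 1.4947z² + 0.1566z + -0.1994 = 0;  Δ = 1.2165;  z = -0.4213 or 0.3166 → z<0 root = -0.4213
x = -0.2443, y = -0.1967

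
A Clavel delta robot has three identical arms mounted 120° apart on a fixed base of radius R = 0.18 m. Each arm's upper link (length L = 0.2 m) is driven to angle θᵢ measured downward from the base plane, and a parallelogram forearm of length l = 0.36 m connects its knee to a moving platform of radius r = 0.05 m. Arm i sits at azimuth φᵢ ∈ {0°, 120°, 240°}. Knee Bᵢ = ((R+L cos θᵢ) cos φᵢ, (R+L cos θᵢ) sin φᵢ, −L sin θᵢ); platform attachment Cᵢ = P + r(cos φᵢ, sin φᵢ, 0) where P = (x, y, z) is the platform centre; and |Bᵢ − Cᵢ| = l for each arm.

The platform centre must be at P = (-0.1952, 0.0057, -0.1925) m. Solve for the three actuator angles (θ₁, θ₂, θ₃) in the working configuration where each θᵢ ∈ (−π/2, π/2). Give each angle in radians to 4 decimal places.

θ₁ = 1.3963, θ₂ = -0.1742, θ₃ = -0.0874

arm 1 (φ=0.0°): x'=-0.1952, y'=0.0057
  e−x'=0.3252;  (l²−L²−(e−x')²−y'²−z²)/2L = -0.1331
  √(A²+B²)=0.3779;  θ1 = -0.5345+1.9308 ≈ 1.3963
rotate P by −φ2: (0.1025, 0.1662, -0.1925)
  e−x'=0.0275;  (l²−L²−(e−x')²−y'²−z²)/2L = 0.0604
  θ2 = atan2(B,A) + arccos(C/0.1944) = -0.1742
arm 3 (φ=240.0°): x'=0.0927, y'=-0.1719
  A=0.0373, B=-0.1925, C=(l²−L²−A²−y'²−z²)/(2L)=0.0540
  √(A²+B²)=0.1961;  θ3 = -1.3792+1.2918 ≈ -0.0874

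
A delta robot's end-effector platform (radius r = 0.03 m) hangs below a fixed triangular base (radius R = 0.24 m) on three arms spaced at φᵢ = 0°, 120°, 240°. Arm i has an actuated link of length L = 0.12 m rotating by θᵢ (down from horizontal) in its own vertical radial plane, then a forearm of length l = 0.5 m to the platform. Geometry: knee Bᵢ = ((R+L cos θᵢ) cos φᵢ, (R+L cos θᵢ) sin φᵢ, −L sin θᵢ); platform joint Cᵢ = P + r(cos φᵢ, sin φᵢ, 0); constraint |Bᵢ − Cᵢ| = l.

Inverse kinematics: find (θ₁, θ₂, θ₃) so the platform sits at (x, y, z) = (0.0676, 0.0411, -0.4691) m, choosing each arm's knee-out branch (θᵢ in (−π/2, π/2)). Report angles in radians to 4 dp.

φ1=0.0° → target in arm frame (0.0676, 0.0411)
  A cos θ + B sin θ = C:  0.1424·cos θ + -0.4691·sin θ = -0.0268
  √(A²+B²)=0.4902;  θ1 = -1.2761+1.6254 ≈ 0.3493
φ2=120.0° → target in arm frame (0.0018, -0.0791)
  A=0.2082, B=-0.4691, C=(l²−L²−A²−y'²−z²)/(2L)=-0.1419
  θ2 = atan2(B,A) + arccos(C/0.5132) = 0.6979
rotate P by −φ3: (-0.0694, 0.0380, -0.4691)
  A cos θ + B sin θ = C:  0.2794·cos θ + -0.4691·sin θ = -0.2665
  θ3 = atan2(B,A) + arccos(C/0.5460) = 1.0471

θ₁ = 0.3493, θ₂ = 0.6979, θ₃ = 1.0471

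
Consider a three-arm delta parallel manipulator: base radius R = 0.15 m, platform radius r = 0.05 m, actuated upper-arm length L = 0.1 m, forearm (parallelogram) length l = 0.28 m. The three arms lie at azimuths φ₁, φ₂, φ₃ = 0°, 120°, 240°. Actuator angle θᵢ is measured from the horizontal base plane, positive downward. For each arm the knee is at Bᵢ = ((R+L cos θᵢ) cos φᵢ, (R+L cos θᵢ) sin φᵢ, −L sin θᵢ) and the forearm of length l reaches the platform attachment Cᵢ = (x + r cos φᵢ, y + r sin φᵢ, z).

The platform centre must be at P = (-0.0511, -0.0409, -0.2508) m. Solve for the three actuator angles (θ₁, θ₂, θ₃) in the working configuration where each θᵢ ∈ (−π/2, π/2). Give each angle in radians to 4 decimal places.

arm 1 (φ=0.0°): x'=-0.0511, y'=-0.0409
  A=0.1511, B=-0.2508, C=(l²−L²−A²−y'²−z²)/(2L)=-0.0950
  γ=atan2(-0.2508,0.1511)=-1.0286;  ψ=arccos(-0.3245)=1.9013;  θ1=γ+ψ≈0.8728
arm 2 (φ=120.0°): x'=-0.0099, y'=0.0647
  A=0.1099, B=-0.2508, C=(l²−L²−A²−y'²−z²)/(2L)=-0.0538
  γ=atan2(-0.2508,0.1099)=-1.1579;  ψ=arccos(-0.1965)=1.7685;  θ2=γ+ψ≈0.6106
arm 3 (φ=240.0°): x'=0.0610, y'=-0.0238
  A=0.0390, B=-0.2508, C=(l²−L²−A²−y'²−z²)/(2L)=0.0170
  γ=atan2(-0.2508,0.0390)=-1.4164;  ψ=arccos(0.0672)=1.5036;  θ3=γ+ψ≈0.0872

θ₁ = 0.8728, θ₂ = 0.6106, θ₃ = 0.0872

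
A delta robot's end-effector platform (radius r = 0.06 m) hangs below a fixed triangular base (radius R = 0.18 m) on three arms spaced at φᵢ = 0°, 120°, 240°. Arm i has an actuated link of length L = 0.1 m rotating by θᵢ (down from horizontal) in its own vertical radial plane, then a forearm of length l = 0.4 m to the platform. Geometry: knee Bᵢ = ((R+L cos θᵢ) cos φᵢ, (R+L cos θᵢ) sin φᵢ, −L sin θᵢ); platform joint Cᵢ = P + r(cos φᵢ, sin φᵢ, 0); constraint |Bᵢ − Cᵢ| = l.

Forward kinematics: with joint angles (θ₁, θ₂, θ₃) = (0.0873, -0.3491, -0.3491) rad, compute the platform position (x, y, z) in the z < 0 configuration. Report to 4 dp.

(-0.0392, 0.0000, -0.3137)

arm 1 at φ=0.0°: (R−r)+L cos θ1 = 0.2196;  O1 = (0.2196, 0.0000, -0.0087)
φ2=120.0°: virtual centre (-0.1070, 0.1853, 0.0342), radius l
O3 = (0.2140·cos240.0°, 0.2140·sin240.0°, 0.0342) = (-0.1070, -0.1853, 0.0342)
|O₂|²−|O₁|² = -0.0014;  |O₃|²−|O₁|² = -0.0014
plane₁₂: -0.6532x+0.3706y+0.0858z = -0.0014
det = 0.4842;  x = 0.0021+0.1314z,  y = 0.0000+0.0000z
quadratic in z: (1.0173)z²+(-0.0397)z+(-0.1126)=0, √Δ=0.6781 → z ∈ {-0.3137, 0.3528}; z = -0.3137 (taking z<0)
x = -0.0392, y = 0.0000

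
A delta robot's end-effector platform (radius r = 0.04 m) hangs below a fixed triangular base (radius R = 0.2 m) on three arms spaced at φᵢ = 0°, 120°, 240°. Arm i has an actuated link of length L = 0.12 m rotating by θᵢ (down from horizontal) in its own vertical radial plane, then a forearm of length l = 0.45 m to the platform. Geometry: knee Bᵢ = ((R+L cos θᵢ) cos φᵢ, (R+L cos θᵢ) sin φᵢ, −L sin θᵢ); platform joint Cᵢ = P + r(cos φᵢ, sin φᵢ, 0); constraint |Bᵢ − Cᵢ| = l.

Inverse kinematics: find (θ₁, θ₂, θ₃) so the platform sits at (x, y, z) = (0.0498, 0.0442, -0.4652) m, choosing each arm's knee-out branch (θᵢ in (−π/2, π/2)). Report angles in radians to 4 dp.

θ₁ = 0.6112, θ₂ = 0.7854, θ₃ = 1.1346

arm 1 (φ=0.0°): x'=0.0498, y'=0.0442
  A cos θ + B sin θ = C:  0.1102·cos θ + -0.4652·sin θ = -0.1767
  θ1 = atan2(B,A) + arccos(C/0.4781) = 0.6112
φ2=120.0° → target in arm frame (0.0134, -0.0652)
  A cos θ + B sin θ = C:  0.1466·cos θ + -0.4652·sin θ = -0.2253
  γ=atan2(-0.4652,0.1466)=-1.2655;  ψ=arccos(-0.4618)=2.0509;  θ2=γ+ψ≈0.7854
arm 3 (φ=240.0°): x'=-0.0632, y'=0.0210
  A cos θ + B sin θ = C:  0.2232·cos θ + -0.4652·sin θ = -0.3273
  θ3 = atan2(B,A) + arccos(C/0.5160) = 1.1346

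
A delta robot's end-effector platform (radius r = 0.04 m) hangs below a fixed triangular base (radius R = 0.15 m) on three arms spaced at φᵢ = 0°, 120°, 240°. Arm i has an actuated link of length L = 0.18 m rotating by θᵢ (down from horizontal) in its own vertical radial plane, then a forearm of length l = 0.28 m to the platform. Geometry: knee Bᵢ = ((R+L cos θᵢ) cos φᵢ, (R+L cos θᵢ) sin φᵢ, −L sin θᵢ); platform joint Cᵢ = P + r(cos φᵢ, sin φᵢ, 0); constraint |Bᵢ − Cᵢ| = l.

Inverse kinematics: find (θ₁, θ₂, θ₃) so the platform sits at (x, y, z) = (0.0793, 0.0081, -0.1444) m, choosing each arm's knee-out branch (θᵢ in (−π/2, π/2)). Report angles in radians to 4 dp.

θ₁ = -0.2620, θ₂ = 0.7859, θ₃ = 0.8727

arm 1 (φ=0.0°): x'=0.0793, y'=0.0081
  A=0.0307, B=-0.1444, C=(l²−L²−A²−y'²−z²)/(2L)=0.0671
  γ=atan2(-0.1444,0.0307)=-1.3613;  ψ=arccos(0.4542)=1.0993;  θ1=γ+ψ≈-0.2620
rotate P by −φ2: (-0.0326, -0.0727, -0.1444)
  A=0.1426, B=-0.1444, C=(l²−L²−A²−y'²−z²)/(2L)=-0.0013
  θ2 = atan2(B,A) + arccos(C/0.2030) = 0.7859
arm 3 (φ=240.0°): x'=-0.0467, y'=0.0646
  A=0.1567, B=-0.1444, C=(l²−L²−A²−y'²−z²)/(2L)=-0.0099
  γ=atan2(-0.1444,0.1567)=-0.7447;  ψ=arccos(-0.0466)=1.6174;  θ3=γ+ψ≈0.8727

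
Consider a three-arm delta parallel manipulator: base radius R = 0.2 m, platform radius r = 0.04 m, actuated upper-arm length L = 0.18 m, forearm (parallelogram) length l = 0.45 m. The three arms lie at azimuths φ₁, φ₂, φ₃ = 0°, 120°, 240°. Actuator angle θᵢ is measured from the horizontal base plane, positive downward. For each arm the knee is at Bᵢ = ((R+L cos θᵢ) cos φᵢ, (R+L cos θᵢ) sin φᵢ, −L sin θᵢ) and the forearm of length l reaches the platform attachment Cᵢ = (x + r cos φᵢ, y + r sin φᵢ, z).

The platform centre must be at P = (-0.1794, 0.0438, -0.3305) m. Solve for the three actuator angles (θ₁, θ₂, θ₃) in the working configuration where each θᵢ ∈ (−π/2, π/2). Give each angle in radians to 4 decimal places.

arm 1 (φ=0.0°): x'=-0.1794, y'=0.0438
  e−x'=0.3394;  (l²−L²−(e−x')²−y'²−z²)/2L = -0.1562
  θ1 = atan2(B,A) + arccos(C/0.4737) = 1.1347
φ2=120.0° → target in arm frame (0.1276, 0.1335)
  A cos θ + B sin θ = C:  0.0324·cos θ + -0.3305·sin θ = 0.1167
  θ2 = atan2(B,A) + arccos(C/0.3321) = -0.2614
arm 3 (φ=240.0°): x'=0.0518, y'=-0.1773
  A=0.1082, B=-0.3305, C=(l²−L²−A²−y'²−z²)/(2L)=0.0493
  √(A²+B²)=0.3478;  θ3 = -1.2543+1.4287 ≈ 0.1744

θ₁ = 1.1347, θ₂ = -0.2614, θ₃ = 0.1744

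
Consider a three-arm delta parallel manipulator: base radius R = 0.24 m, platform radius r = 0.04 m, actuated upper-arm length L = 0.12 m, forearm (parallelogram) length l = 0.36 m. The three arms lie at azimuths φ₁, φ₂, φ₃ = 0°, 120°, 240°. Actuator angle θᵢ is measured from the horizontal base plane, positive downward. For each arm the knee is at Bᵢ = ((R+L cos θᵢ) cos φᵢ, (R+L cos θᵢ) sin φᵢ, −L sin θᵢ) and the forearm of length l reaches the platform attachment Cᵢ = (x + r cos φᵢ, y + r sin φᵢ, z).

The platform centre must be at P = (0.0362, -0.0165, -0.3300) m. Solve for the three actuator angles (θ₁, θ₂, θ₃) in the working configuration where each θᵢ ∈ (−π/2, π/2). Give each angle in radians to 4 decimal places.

rotate P by −φ1: (0.0362, -0.0165, -0.3300)
  A cos θ + B sin θ = C:  0.1638·cos θ + -0.3300·sin θ = -0.0867
  γ=atan2(-0.3300,0.1638)=-1.1101;  ψ=arccos(-0.2353)=1.8083;  θ1=γ+ψ≈0.6982
φ2=120.0° → target in arm frame (-0.0324, -0.0231)
  e−x'=0.2324;  (l²−L²−(e−x')²−y'²−z²)/2L = -0.2010
  γ=atan2(-0.3300,0.2324)=-0.9573;  ψ=arccos(-0.4980)=2.0921;  θ2=γ+ψ≈1.1348
arm 3 (φ=240.0°): x'=-0.0038, y'=0.0396
  e−x'=0.2038;  (l²−L²−(e−x')²−y'²−z²)/2L = -0.1534
  θ3 = atan2(B,A) + arccos(C/0.3879) = 0.9598

θ₁ = 0.6982, θ₂ = 1.1348, θ₃ = 0.9598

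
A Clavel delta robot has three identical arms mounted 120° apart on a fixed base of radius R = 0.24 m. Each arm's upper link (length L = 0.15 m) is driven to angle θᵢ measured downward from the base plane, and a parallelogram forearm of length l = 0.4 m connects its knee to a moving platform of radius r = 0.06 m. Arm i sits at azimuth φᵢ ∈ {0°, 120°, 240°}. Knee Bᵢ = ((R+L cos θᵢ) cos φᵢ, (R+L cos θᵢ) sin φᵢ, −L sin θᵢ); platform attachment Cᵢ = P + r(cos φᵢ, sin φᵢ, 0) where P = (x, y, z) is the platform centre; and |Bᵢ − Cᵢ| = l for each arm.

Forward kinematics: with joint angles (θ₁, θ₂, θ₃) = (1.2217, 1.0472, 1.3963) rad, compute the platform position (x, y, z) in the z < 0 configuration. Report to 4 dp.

S1 = (0.2313·cos0.0°, 0.2313·sin0.0°, -0.1410) = (0.2313, 0.0000, -0.1410)
arm 2 at φ=120.0°: ρ2 = 0.2550;  S2 = (-0.1275, 0.2208, -0.1299)
S3 = (0.2060·cos240.0°, 0.2060·sin240.0°, -0.1477) = (-0.1030, -0.1784, -0.1477)
|S₂|²−|S₁|² = 0.0085;  |S₃|²−|S₁|² = -0.0091
[-0.7176 0.4417 0.0221]·P = 0.0085;  [-0.6687 -0.3569 -0.0135]·P = -0.0091
det = 0.5514;  x = 0.0018+0.0035z,  y = 0.0222+-0.0444z
into |P−S₁|² = l²: 1.0020z² + 0.2783z + -0.0870 = 0;  Δ = 0.4260;  z = -0.4646 or 0.1868 → z<0 root = -0.4646
x = 0.0002, y = 0.0428

(0.0002, 0.0428, -0.4646)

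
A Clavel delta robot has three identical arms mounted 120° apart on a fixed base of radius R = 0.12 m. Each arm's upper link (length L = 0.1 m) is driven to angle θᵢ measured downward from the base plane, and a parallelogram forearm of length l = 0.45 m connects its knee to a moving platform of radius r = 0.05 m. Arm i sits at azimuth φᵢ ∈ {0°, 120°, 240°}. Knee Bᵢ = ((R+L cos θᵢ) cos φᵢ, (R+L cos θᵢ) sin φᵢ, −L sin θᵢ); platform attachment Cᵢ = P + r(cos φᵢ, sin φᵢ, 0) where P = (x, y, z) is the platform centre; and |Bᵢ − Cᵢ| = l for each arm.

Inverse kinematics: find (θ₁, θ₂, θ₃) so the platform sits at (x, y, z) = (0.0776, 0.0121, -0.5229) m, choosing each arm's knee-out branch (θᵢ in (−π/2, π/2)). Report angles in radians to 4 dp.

θ₁ = 0.8732, θ₂ = 1.3097, θ₃ = 1.3973

φ1=0.0° → target in arm frame (0.0776, 0.0121)
  e−x'=-0.0076;  (l²−L²−(e−x')²−y'²−z²)/2L = -0.4056
  θ1 = atan2(B,A) + arccos(C/0.5230) = 0.8732
rotate P by −φ2: (-0.0283, -0.0733, -0.5229)
  A cos θ + B sin θ = C:  0.0983·cos θ + -0.5229·sin θ = -0.4798
  θ2 = atan2(B,A) + arccos(C/0.5321) = 1.3097
arm 3 (φ=240.0°): x'=-0.0493, y'=0.0612
  A cos θ + B sin θ = C:  0.1193·cos θ + -0.5229·sin θ = -0.4945
  √(A²+B²)=0.5363;  θ3 = -1.3465+2.7438 ≈ 1.3973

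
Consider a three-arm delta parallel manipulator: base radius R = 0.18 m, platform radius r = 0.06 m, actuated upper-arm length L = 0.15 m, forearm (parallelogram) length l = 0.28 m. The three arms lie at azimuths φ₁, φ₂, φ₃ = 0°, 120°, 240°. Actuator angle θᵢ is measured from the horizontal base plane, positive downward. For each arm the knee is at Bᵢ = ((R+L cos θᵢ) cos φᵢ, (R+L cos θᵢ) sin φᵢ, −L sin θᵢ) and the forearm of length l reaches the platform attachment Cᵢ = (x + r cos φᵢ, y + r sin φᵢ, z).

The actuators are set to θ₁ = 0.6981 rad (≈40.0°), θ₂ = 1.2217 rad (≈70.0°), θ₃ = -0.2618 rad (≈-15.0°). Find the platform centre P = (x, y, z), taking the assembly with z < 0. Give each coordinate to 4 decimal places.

(-0.0046, -0.1163, -0.1831)

arm 1 at φ=0.0°: ρ1 = 0.2349;  S1 = (0.2349, 0.0000, -0.0964)
φ2=120.0°: virtual centre (-0.0857, 0.1484, -0.1410), radius l
S3 = (0.2649·cos240.0°, 0.2649·sin240.0°, 0.0388) = (-0.1324, -0.2294, 0.0388)
eliminate P² terms by subtracting sphere 1 from 2 and 3
plane₁₂: -0.6411x+0.2967y+-0.0891z = -0.0153
Cramer: x(z) = 0.0095+0.0769z;  y(z) = -0.0309+0.4664z
quadratic in z: (1.2234)z²+(0.1293)z+(-0.0173)=0, √Δ=0.3187 → z ∈ {-0.1831, 0.0774}; z = -0.1831 (taking z<0)
x = -0.0046, y = -0.1163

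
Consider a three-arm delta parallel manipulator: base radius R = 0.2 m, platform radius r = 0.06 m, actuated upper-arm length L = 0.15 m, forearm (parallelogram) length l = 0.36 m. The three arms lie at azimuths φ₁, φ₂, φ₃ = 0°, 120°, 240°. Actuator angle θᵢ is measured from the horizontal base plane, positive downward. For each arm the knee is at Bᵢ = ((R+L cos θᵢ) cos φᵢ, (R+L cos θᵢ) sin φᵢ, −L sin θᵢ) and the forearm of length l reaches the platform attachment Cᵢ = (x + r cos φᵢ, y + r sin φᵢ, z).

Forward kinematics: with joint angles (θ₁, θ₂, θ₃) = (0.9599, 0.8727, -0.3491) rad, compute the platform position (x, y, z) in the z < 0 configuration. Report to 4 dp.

(-0.0781, -0.1134, -0.2786)

S1 = (0.2260·cos0.0°, 0.2260·sin0.0°, -0.1229) = (0.2260, 0.0000, -0.1229)
S2 = (0.2364·cos120.0°, 0.2364·sin120.0°, -0.1149) = (-0.1182, 0.2047, -0.1149)
arm 3 at φ=240.0°: ρ3 = 0.2810;  S3 = (-0.1405, -0.2433, 0.0513)
|S₂|²−|S₁|² = 0.0029;  |S₃|²−|S₁|² = 0.0154
[-0.6885 0.4095 0.0159]·P = 0.0029;  [-0.7330 -0.4866 0.3484]·P = 0.0154
det = 0.6352;  x = -0.0121+0.2368z,  y = -0.0133+0.3592z
quadratic in z: (1.1851)z²+(0.1234)z+(-0.0576)=0, √Δ=0.5369 → z ∈ {-0.2786, 0.1745}; z = -0.2786 (taking z<0)
x = -0.0781, y = -0.1134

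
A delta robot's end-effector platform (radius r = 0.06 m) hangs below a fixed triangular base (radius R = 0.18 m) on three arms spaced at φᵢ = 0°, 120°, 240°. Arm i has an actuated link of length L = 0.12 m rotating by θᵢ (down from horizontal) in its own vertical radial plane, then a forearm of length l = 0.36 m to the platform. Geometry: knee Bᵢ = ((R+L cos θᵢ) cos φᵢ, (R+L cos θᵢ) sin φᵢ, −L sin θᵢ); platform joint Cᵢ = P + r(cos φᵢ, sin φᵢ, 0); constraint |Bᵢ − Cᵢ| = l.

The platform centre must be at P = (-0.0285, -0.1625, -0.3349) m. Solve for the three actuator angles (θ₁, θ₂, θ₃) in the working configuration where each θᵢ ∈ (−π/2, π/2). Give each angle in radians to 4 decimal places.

rotate P by −φ1: (-0.0285, -0.1625, -0.3349)
  A cos θ + B sin θ = C:  0.1485·cos θ + -0.3349·sin θ = -0.1892
  θ1 = atan2(B,A) + arccos(C/0.3663) = 0.9602
arm 2 (φ=120.0°): x'=-0.1265, y'=0.1059
  e−x'=0.2465;  (l²−L²−(e−x')²−y'²−z²)/2L = -0.2872
  √(A²+B²)=0.4158;  θ2 = -0.9363+2.3333 ≈ 1.3969
arm 3 (φ=240.0°): x'=0.1550, y'=0.0566
  A cos θ + B sin θ = C:  -0.0350·cos θ + -0.3349·sin θ = -0.0058
  θ3 = atan2(B,A) + arccos(C/0.3367) = -0.0870

θ₁ = 0.9602, θ₂ = 1.3969, θ₃ = -0.0870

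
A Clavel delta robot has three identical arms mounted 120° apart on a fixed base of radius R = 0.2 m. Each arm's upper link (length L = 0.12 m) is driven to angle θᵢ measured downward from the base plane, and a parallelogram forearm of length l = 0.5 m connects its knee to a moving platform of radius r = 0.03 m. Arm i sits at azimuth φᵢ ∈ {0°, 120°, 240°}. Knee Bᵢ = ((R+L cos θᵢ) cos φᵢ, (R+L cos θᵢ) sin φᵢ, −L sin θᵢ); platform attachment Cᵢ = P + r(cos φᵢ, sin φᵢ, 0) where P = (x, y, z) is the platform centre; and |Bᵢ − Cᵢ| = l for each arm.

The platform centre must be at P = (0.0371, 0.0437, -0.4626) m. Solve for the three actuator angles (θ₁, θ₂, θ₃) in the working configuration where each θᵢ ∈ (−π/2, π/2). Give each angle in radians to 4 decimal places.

rotate P by −φ1: (0.0371, 0.0437, -0.4626)
  e−x'=0.1329;  (l²−L²−(e−x')²−y'²−z²)/2L = 0.0085
  √(A²+B²)=0.4813;  θ1 = -1.2910+1.5532 ≈ 0.2622
φ2=120.0° → target in arm frame (0.0193, -0.0540)
  e−x'=0.1507;  (l²−L²−(e−x')²−y'²−z²)/2L = -0.0168
  θ2 = atan2(B,A) + arccos(C/0.4865) = 0.3494
φ3=240.0° → target in arm frame (-0.0564, 0.0103)
  A=0.2264, B=-0.4626, C=(l²−L²−A²−y'²−z²)/(2L)=-0.1240
  θ3 = atan2(B,A) + arccos(C/0.5150) = 0.6983

θ₁ = 0.2622, θ₂ = 0.3494, θ₃ = 0.6983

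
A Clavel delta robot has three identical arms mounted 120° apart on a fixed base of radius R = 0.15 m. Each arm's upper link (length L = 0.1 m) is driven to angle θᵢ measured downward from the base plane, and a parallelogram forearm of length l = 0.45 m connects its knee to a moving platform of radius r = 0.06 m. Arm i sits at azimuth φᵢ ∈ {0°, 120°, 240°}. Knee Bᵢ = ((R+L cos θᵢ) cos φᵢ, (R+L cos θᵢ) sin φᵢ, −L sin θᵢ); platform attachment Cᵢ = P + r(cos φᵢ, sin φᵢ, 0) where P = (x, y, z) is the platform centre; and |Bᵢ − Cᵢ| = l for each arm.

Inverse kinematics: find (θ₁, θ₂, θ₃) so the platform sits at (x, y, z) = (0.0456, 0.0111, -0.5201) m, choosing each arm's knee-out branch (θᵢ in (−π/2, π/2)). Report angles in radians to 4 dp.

θ₁ = 0.9597, θ₂ = 1.2216, θ₃ = 1.3090

arm 1 (φ=0.0°): x'=0.0456, y'=0.0111
  e−x'=0.0444;  (l²−L²−(e−x')²−y'²−z²)/2L = -0.4005
  γ=atan2(-0.5201,0.0444)=-1.4856;  ψ=arccos(-0.7672)=2.4453;  θ1=γ+ψ≈0.9597
rotate P by −φ2: (-0.0132, -0.0450, -0.5201)
  A cos θ + B sin θ = C:  0.1032·cos θ + -0.5201·sin θ = -0.4534
  θ2 = atan2(B,A) + arccos(C/0.5302) = 1.2216
φ3=240.0° → target in arm frame (-0.0324, 0.0339)
  A cos θ + B sin θ = C:  0.1224·cos θ + -0.5201·sin θ = -0.4707
  √(A²+B²)=0.5343;  θ3 = -1.3396+2.6487 ≈ 1.3090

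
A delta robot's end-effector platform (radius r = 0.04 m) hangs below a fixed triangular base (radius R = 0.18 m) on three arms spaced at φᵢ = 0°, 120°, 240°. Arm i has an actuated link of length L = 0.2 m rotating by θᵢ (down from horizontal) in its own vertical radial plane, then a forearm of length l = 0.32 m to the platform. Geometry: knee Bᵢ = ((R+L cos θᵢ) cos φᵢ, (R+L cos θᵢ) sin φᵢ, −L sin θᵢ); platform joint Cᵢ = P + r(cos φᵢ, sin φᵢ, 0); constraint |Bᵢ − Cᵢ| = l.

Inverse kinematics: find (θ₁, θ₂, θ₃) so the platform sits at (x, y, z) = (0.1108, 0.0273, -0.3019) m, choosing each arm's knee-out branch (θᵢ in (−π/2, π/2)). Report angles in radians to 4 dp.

φ1=0.0° → target in arm frame (0.1108, 0.0273)
  A=0.0292, B=-0.3019, C=(l²−L²−A²−y'²−z²)/(2L)=-0.0759
  θ1 = atan2(B,A) + arccos(C/0.3033) = 0.3492
rotate P by −φ2: (-0.0318, -0.1096, -0.3019)
  A=0.1718, B=-0.3019, C=(l²−L²−A²−y'²−z²)/(2L)=-0.1756
  γ=atan2(-0.3019,0.1718)=-1.0535;  ψ=arccos(-0.5057)=2.1010;  θ2=γ+ψ≈1.0474
rotate P by −φ3: (-0.0790, 0.0823, -0.3019)
  A=0.2190, B=-0.3019, C=(l²−L²−A²−y'²−z²)/(2L)=-0.2087
  θ3 = atan2(B,A) + arccos(C/0.3730) = 1.2216

θ₁ = 0.3492, θ₂ = 1.0474, θ₃ = 1.2216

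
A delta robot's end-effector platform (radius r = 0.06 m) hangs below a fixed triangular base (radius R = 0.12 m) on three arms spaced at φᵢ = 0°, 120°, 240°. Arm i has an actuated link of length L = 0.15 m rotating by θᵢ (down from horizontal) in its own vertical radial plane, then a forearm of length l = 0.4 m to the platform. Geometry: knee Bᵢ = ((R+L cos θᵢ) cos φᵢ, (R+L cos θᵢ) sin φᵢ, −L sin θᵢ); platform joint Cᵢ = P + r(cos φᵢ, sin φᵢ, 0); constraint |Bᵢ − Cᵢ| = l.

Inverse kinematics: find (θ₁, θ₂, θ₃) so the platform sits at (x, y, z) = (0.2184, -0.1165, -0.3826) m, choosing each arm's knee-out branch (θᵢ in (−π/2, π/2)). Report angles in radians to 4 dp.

arm 1 (φ=0.0°): x'=0.2184, y'=-0.1165
  A=-0.1584, B=-0.3826, C=(l²−L²−A²−y'²−z²)/(2L)=-0.1585
  γ=atan2(-0.3826,-0.1584)=-1.9633;  ψ=arccos(-0.3827)=1.9635;  θ1=γ+ψ≈0.0002
rotate P by −φ2: (-0.2101, -0.1309, -0.3826)
  A cos θ + B sin θ = C:  0.2701·cos θ + -0.3826·sin θ = -0.3299
  γ=atan2(-0.3826,0.2701)=-0.9561;  ψ=arccos(-0.7044)=2.3523;  θ2=γ+ψ≈1.3963
rotate P by −φ3: (-0.0083, 0.2474, -0.3826)
  e−x'=0.0683;  (l²−L²−(e−x')²−y'²−z²)/2L = -0.2492
  θ3 = atan2(B,A) + arccos(C/0.3886) = 0.8726

θ₁ = 0.0002, θ₂ = 1.3963, θ₃ = 0.8726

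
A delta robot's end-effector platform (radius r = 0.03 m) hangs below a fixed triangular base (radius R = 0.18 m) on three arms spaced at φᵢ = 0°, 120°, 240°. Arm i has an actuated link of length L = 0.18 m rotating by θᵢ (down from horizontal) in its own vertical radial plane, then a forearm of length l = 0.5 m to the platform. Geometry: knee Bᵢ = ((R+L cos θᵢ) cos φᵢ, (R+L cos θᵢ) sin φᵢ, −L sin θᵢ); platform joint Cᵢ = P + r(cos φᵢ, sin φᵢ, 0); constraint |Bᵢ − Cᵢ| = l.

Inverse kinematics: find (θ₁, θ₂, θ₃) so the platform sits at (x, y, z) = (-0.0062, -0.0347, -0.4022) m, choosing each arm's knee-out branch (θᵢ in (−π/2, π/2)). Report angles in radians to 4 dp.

θ₁ = 0.1745, θ₂ = 0.2621, θ₃ = 0.0002

arm 1 (φ=0.0°): x'=-0.0062, y'=-0.0347
  A cos θ + B sin θ = C:  0.1562·cos θ + -0.4022·sin θ = 0.0840
  θ1 = atan2(B,A) + arccos(C/0.4315) = 0.1745
rotate P by −φ2: (-0.0270, 0.0227, -0.4022)
  A=0.1770, B=-0.4022, C=(l²−L²−A²−y'²−z²)/(2L)=0.0667
  θ2 = atan2(B,A) + arccos(C/0.4394) = 0.2621
rotate P by −φ3: (0.0332, 0.0120, -0.4022)
  A cos θ + B sin θ = C:  0.1168·cos θ + -0.4022·sin θ = 0.1168
  γ=atan2(-0.4022,0.1168)=-1.2881;  ψ=arccos(0.2788)=1.2882;  θ3=γ+ψ≈0.0002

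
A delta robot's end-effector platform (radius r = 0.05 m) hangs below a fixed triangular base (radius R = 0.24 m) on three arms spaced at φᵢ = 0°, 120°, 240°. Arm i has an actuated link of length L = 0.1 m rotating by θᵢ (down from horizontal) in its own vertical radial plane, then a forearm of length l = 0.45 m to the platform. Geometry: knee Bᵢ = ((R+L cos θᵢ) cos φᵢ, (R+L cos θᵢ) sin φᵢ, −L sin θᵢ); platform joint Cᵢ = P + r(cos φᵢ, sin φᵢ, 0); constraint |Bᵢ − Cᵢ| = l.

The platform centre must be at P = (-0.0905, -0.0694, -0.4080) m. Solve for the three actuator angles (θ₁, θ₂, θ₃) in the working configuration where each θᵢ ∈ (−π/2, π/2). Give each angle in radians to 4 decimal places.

arm 1 (φ=0.0°): x'=-0.0905, y'=-0.0694
  e−x'=0.2805;  (l²−L²−(e−x')²−y'²−z²)/2L = -0.2873
  √(A²+B²)=0.4951;  θ1 = -0.9685+2.1899 ≈ 1.2213
φ2=120.0° → target in arm frame (-0.0149, 0.1131)
  e−x'=0.2049;  (l²−L²−(e−x')²−y'²−z²)/2L = -0.1436
  θ2 = atan2(B,A) + arccos(C/0.4565) = 0.7852
φ3=240.0° → target in arm frame (0.1054, -0.0437)
  e−x'=0.0846;  (l²−L²−(e−x')²−y'²−z²)/2L = 0.0848
  γ=atan2(-0.4080,0.0846)=-1.3662;  ψ=arccos(0.2035)=1.3658;  θ3=γ+ψ≈-0.0004

θ₁ = 1.2213, θ₂ = 0.7852, θ₃ = -0.0004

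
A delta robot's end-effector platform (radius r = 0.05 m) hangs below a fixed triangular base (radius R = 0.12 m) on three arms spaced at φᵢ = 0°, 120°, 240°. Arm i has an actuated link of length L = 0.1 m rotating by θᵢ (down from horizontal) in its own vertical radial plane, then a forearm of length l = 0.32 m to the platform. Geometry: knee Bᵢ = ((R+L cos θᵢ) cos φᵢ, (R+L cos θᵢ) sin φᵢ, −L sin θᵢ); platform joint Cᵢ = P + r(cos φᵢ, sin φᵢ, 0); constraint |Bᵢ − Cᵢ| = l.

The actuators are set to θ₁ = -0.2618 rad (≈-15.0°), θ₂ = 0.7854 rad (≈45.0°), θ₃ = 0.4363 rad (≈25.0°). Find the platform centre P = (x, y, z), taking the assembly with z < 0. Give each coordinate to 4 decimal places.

arm 1 at φ=0.0°: e+L cos θ1 = 0.1666;  O1 = (0.1666, 0.0000, 0.0259)
φ2=120.0°: virtual centre (-0.0704, 0.1219, -0.0707), radius l
φ3=240.0°: virtual centre (-0.0803, -0.1391, -0.0423), radius l
eliminate P² terms by subtracting sphere 1 from 2 and 3
linear system: -0.4739x+0.2437y = -0.0036−-0.1932z; -0.4938x+-0.2782y = -0.0008−-0.1363z
Cramer: x(z) = 0.0048-0.3448z;  y(z) = -0.0055+0.1222z
quadratic in z: (1.1338)z²+(0.0585)z+(-0.0755)=0, √Δ=0.5882 → z ∈ {-0.2852, 0.2336}; z = -0.2852 (taking z<0)
x = 0.1031, y = -0.0404

(0.1031, -0.0404, -0.2852)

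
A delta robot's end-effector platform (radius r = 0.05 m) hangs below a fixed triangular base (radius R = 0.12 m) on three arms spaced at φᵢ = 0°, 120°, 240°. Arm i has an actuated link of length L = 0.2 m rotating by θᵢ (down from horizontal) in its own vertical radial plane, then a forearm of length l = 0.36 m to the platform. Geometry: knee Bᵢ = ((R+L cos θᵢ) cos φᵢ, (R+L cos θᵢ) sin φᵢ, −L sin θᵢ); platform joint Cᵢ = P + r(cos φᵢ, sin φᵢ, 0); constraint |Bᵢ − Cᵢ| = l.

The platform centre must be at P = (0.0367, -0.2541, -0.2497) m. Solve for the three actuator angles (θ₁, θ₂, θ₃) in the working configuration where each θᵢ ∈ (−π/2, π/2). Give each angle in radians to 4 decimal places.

θ₁ = 0.5238, θ₂ = 1.3963, θ₃ = -0.3492

arm 1 (φ=0.0°): x'=0.0367, y'=-0.2541
  e−x'=0.0333;  (l²−L²−(e−x')²−y'²−z²)/2L = -0.0961
  √(A²+B²)=0.2519;  θ1 = -1.4382+1.9620 ≈ 0.5238
φ2=120.0° → target in arm frame (-0.2384, 0.0953)
  e−x'=0.3084;  (l²−L²−(e−x')²−y'²−z²)/2L = -0.1924
  θ2 = atan2(B,A) + arccos(C/0.3968) = 1.3963
φ3=240.0° → target in arm frame (0.2017, 0.1588)
  A=-0.1317, B=-0.2497, C=(l²−L²−A²−y'²−z²)/(2L)=-0.0383
  γ=atan2(-0.2497,-0.1317)=-2.0562;  ψ=arccos(-0.1357)=1.7069;  θ3=γ+ψ≈-0.3492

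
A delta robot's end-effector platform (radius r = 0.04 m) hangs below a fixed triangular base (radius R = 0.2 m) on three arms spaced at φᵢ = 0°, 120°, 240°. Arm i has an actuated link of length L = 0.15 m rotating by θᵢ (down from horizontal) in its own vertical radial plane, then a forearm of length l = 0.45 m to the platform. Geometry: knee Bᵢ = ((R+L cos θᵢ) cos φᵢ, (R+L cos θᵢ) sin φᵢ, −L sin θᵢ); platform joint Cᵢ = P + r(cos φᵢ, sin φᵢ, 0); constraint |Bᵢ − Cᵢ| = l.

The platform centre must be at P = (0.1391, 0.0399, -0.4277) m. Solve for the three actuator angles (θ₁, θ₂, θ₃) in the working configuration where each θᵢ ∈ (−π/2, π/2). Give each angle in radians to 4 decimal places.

φ1=0.0° → target in arm frame (0.1391, 0.0399)
  A cos θ + B sin θ = C:  0.0209·cos θ + -0.4277·sin θ = -0.0165
  √(A²+B²)=0.4282;  θ1 = -1.5220+1.6094 ≈ 0.0874
arm 2 (φ=120.0°): x'=-0.0350, y'=-0.1404
  e−x'=0.1950;  (l²−L²−(e−x')²−y'²−z²)/2L = -0.2022
  √(A²+B²)=0.4701;  θ2 = -1.1430+2.0155 ≈ 0.8725
rotate P by −φ3: (-0.1041, 0.1005, -0.4277)
  e−x'=0.2641;  (l²−L²−(e−x')²−y'²−z²)/2L = -0.2759
  θ3 = atan2(B,A) + arccos(C/0.5027) = 1.1343

θ₁ = 0.0874, θ₂ = 0.8725, θ₃ = 1.1343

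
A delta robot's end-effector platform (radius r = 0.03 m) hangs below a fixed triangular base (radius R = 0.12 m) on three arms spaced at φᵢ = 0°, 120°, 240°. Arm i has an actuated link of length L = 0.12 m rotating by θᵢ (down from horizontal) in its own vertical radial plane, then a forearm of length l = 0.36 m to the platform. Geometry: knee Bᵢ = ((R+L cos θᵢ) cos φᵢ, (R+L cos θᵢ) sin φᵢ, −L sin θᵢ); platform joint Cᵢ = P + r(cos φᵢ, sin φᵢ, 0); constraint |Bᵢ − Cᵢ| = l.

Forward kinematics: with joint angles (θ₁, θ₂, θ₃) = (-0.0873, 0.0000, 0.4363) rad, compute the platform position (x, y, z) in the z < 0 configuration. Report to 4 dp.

centre 1 = (0.2095·cos0.0°, 0.2095·sin0.0°, 0.0105) = (0.2095, 0.0000, 0.0105)
centre 2 = (0.2100·cos120.0°, 0.2100·sin120.0°, 0.0000) = (-0.1050, 0.1819, 0.0000)
φ3=240.0°: virtual centre (-0.0994, -0.1721, -0.0507), radius l
eliminate P² terms by subtracting sphere 1 from 2 and 3
[-0.6291 0.3637 -0.0209]·P = 0.0001;  [-0.6178 -0.3443 -0.1223]·P = -0.0019
det = 0.4413;  x = 0.0015+-0.1172z,  y = 0.0029+-0.1451z
sphere 1 gives Az²+Bz+C=0 with A=1.0348, B=0.0270, C=-0.0862;  B²−4AC=0.3576;  roots -0.3020, 0.2759;  negative root z = -0.3020
x = 0.0369, y = 0.0467

(0.0369, 0.0467, -0.3020)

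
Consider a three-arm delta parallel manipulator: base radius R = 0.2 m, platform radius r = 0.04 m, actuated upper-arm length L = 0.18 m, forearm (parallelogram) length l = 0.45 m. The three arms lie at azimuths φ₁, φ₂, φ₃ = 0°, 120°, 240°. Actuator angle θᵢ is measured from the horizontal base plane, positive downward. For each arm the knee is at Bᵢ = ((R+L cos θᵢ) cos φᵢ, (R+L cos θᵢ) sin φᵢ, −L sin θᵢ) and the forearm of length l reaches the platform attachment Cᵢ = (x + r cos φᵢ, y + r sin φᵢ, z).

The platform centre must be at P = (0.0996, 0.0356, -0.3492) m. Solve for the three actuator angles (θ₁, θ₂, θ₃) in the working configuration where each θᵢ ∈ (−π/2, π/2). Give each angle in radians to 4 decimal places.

θ₁ = -0.1745, θ₂ = 0.4361, θ₃ = 0.6980

rotate P by −φ1: (0.0996, 0.0356, -0.3492)
  e−x'=0.0604;  (l²−L²−(e−x')²−y'²−z²)/2L = 0.1201
  γ=atan2(-0.3492,0.0604)=-1.3995;  ψ=arccos(0.3390)=1.2250;  θ1=γ+ψ≈-0.1745
rotate P by −φ2: (-0.0190, -0.1041, -0.3492)
  e−x'=0.1790;  (l²−L²−(e−x')²−y'²−z²)/2L = 0.0147
  θ2 = atan2(B,A) + arccos(C/0.3924) = 0.4361
arm 3 (φ=240.0°): x'=-0.0806, y'=0.0685
  A cos θ + B sin θ = C:  0.2406·cos θ + -0.3492·sin θ = -0.0401
  γ=atan2(-0.3492,0.2406)=-0.9674;  ψ=arccos(-0.0945)=1.6655;  θ3=γ+ψ≈0.6980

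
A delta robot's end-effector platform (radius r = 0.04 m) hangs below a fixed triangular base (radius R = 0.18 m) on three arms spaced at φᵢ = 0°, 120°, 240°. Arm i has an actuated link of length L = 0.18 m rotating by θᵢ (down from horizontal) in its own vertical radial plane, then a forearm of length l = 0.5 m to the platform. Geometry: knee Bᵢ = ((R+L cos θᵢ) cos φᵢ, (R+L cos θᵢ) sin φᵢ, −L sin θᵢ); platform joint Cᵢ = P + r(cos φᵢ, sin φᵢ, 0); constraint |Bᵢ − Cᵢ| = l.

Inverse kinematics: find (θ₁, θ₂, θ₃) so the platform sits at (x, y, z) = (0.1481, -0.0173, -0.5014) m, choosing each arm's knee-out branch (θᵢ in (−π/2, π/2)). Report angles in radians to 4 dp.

θ₁ = 0.1743, θ₂ = 0.9599, θ₃ = 0.8725

rotate P by −φ1: (0.1481, -0.0173, -0.5014)
  A=-0.0081, B=-0.5014, C=(l²−L²−A²−y'²−z²)/(2L)=-0.0949
  θ1 = atan2(B,A) + arccos(C/0.5015) = 0.1743
φ2=120.0° → target in arm frame (-0.0890, -0.1196)
  A cos θ + B sin θ = C:  0.2290·cos θ + -0.5014·sin θ = -0.2793
  √(A²+B²)=0.5512;  θ2 = -1.1423+2.1022 ≈ 0.9599
arm 3 (φ=240.0°): x'=-0.0591, y'=0.1369
  A cos θ + B sin θ = C:  0.1991·cos θ + -0.5014·sin θ = -0.2560
  θ3 = atan2(B,A) + arccos(C/0.5395) = 0.8725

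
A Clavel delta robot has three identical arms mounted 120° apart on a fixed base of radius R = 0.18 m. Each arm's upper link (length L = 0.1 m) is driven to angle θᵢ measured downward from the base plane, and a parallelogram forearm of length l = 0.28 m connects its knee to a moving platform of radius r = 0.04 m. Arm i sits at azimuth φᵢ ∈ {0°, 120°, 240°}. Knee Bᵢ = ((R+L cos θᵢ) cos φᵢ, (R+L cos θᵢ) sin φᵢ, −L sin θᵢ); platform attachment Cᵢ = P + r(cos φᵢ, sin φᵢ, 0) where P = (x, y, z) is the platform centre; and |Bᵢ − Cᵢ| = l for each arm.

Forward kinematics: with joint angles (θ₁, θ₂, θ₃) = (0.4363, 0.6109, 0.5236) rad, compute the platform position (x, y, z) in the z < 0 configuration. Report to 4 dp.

φ1=0.0°: virtual centre (0.2306, 0.0000, -0.0423), radius l
arm 2 at φ=120.0°: e+L cos θ2 = 0.2219;  O2 = (-0.1110, 0.1922, -0.0574)
O3 = (0.2266·cos240.0°, 0.2266·sin240.0°, -0.0500) = (-0.1133, -0.1962, -0.0500)
eliminate P² terms by subtracting sphere 1 from 2 and 3
[-0.6832 0.3844 -0.0302]·P = -0.0024;  [-0.6879 -0.3925 -0.0155]·P = -0.0011
Cramer: x(z) = 0.0026-0.0334z;  y(z) = -0.0017+0.0192z
quadratic in z: (1.0015)z²+(0.0997)z+(-0.0246)=0, √Δ=0.3295 → z ∈ {-0.2143, 0.1147}; z = -0.2143 (taking z<0)
x = 0.0098, y = -0.0058

(0.0098, -0.0058, -0.2143)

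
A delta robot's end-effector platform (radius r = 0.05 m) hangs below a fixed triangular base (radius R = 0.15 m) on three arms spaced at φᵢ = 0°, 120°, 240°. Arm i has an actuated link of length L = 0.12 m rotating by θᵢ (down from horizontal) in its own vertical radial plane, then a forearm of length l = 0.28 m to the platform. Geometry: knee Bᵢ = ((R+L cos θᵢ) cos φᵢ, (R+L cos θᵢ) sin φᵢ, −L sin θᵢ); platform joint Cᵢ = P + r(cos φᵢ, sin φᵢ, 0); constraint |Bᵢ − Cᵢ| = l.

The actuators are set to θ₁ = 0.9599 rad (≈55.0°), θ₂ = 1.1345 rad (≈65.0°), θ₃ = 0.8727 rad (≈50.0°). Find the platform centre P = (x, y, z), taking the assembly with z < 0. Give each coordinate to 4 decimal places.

arm 1 at φ=0.0°: ρ1 = 0.1688;  centre 1 = (0.1688, 0.0000, -0.0983)
centre 2 = (0.1507·cos120.0°, 0.1507·sin120.0°, -0.1088) = (-0.0754, 0.1305, -0.1088)
arm 3 at φ=240.0°: ρ3 = 0.1771;  centre 3 = (-0.0886, -0.1534, -0.0919)
|centre ₂|²−|centre ₁|² = -0.0036;  |centre ₃|²−|centre ₁|² = 0.0017
plane₁₂: -0.4884x+0.2610y+-0.0209z = -0.0036
det = 0.2842;  x = 0.0024+-0.0109z,  y = -0.0094+0.0598z
into |P−centre ₁|² = l²: 1.0037z² + 0.1991z + -0.0409 = 0;  Δ = 0.2040;  z = -0.3242 or 0.1258 → z<0 root = -0.3242
x = 0.0059, y = -0.0288

(0.0059, -0.0288, -0.3242)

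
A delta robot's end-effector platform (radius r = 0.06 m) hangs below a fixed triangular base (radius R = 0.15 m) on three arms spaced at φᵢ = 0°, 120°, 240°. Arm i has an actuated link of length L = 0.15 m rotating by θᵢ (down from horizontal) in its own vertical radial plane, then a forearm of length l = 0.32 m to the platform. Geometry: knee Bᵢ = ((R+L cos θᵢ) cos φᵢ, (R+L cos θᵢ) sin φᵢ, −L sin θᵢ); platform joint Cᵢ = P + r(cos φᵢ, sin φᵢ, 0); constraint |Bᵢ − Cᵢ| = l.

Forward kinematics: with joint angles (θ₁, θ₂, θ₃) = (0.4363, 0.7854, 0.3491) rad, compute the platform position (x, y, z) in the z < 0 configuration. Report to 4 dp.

(0.0197, -0.0541, -0.3020)

arm 1 at φ=0.0°: (R−r)+L cos θ1 = 0.2259;  O1 = (0.2259, 0.0000, -0.0634)
arm 2 at φ=120.0°: (R−r)+L cos θ2 = 0.1961;  O2 = (-0.0980, 0.1698, -0.1061)
O3 = (0.2310·cos240.0°, 0.2310·sin240.0°, -0.0513) = (-0.1155, -0.2000, -0.0513)
|O₂|²−|O₁|² = -0.0054;  |O₃|²−|O₁|² = 0.0009
[-0.6480 0.3396 -0.0854]·P = -0.0054;  [-0.6828 -0.4000 0.0242]·P = 0.0009
det = 0.4911;  x = 0.0038+-0.0528z,  y = -0.0087+0.1506z
quadratic in z: (1.0255)z²+(0.1476)z+(-0.0489)=0, √Δ=0.4717 → z ∈ {-0.3020, 0.1580}; z = -0.3020 (taking z<0)
x = 0.0197, y = -0.0541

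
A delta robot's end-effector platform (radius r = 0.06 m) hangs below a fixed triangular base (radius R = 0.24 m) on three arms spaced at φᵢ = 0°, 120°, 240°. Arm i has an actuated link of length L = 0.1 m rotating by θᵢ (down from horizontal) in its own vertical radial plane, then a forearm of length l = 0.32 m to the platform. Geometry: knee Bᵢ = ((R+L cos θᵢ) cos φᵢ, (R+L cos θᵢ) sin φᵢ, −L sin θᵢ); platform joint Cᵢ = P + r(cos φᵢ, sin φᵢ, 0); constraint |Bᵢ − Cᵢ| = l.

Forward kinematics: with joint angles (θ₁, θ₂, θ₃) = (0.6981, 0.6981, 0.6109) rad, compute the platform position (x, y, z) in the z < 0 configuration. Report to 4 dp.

(-0.0034, -0.0060, -0.2507)

arm 1 at φ=0.0°: (R−r)+L cos θ1 = 0.2566;  O1 = (0.2566, 0.0000, -0.0643)
arm 2 at φ=120.0°: (R−r)+L cos θ2 = 0.2566;  O2 = (-0.1283, 0.2222, -0.0643)
O3 = (0.2619·cos240.0°, 0.2619·sin240.0°, -0.0574) = (-0.1310, -0.2268, -0.0574)
subtract pairs → two planes through P
[-0.7698 0.4445 0.0000]·P = 0.0000;  [-0.7751 -0.4536 0.0138]·P = 0.0019
Cramer: x(z) = -0.0012+0.0089z;  y(z) = -0.0021+0.0153z
into |P−O₁|² = l²: 1.0003z² + 0.1239z + -0.0318 = 0;  Δ = 0.1425;  z = -0.2507 or 0.1268 → z<0 root = -0.2507
x = -0.0034, y = -0.0060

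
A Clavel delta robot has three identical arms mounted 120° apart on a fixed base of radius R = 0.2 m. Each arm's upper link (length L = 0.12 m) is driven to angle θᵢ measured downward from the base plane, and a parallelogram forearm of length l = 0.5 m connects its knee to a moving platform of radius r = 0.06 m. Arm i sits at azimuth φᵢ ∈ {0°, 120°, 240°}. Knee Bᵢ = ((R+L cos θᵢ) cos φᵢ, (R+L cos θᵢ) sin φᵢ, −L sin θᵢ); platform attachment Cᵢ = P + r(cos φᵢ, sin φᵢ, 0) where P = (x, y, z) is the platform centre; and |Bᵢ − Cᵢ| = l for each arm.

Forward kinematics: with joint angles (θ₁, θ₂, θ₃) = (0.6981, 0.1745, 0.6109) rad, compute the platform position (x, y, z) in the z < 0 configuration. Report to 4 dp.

(-0.0491, 0.0596, -0.4864)

O1 = (0.2319·cos0.0°, 0.2319·sin0.0°, -0.0771) = (0.2319, 0.0000, -0.0771)
φ2=120.0°: virtual centre (-0.1291, 0.2236, -0.0208), radius l
arm 3 at φ=240.0°: e+L cos θ3 = 0.2383;  O3 = (-0.1191, -0.2064, -0.0688)
|O₂|²−|O₁|² = 0.0073;  |O₃|²−|O₁|² = 0.0018
linear system: -0.7220x+0.4472y = 0.0073−0.1126z; -0.7022x+-0.4127y = 0.0018−0.0166z
det = 0.6120;  x = -0.0063+0.0881z,  y = 0.0063+-0.1096z
into |P−O₁|² = l²: 1.0198z² + 0.1109z + -0.1873 = 0;  Δ = 0.7762;  z = -0.4864 or 0.3776 → z<0 root = -0.4864
x = -0.0491, y = 0.0596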